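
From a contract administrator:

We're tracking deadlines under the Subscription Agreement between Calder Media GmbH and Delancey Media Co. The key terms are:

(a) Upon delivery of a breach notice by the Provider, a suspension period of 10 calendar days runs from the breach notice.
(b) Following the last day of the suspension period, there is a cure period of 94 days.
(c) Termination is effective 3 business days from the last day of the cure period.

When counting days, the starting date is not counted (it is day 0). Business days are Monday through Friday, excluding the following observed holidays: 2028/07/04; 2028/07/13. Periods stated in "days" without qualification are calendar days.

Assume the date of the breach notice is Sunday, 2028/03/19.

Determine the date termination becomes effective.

2028/07/06

Adding 10 calendar days to 2028/03/19 gives 2028/03/29, which is the last day of the suspension period.
The last day of the cure period: 2028/03/29 + 94 days = 2028/07/01.
From Saturday, 2028/07/01, 3 business days (Jul 3, Jul 5, Jul 6, skipping weekends and the listed holiday on Jul 4) brings us to Thursday, 2028/07/06, which is the date termination becomes effective.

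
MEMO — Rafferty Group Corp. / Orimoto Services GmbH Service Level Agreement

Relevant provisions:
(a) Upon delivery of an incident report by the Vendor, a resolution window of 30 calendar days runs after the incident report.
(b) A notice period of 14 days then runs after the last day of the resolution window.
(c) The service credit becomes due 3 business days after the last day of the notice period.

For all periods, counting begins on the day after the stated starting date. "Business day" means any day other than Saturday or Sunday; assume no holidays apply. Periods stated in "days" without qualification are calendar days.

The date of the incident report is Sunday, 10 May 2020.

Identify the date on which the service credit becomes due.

26 June 2020

The last day of the resolution window: 10 May 2020 + 30 days = 9 June 2020.
Adding 14 calendar days to 9 June 2020 gives 23 June 2020, which is the last day of the notice period.
The date on which the service credit becomes due: counting 3 business days from Tuesday, 23 June 2020 (Jun 24, Jun 25, Jun 26, skipping weekends) reaches Friday, 26 June 2020.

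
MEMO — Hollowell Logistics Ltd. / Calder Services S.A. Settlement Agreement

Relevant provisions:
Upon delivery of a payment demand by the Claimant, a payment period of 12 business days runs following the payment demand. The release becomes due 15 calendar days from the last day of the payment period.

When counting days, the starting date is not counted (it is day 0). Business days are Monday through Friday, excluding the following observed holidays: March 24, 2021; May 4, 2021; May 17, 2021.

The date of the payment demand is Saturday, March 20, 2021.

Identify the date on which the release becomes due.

April 22, 2021

The last day of the payment period: counting 12 business days from Saturday, March 20, 2021 (Mar 22, Mar 23, Mar 25, Mar 26, …, Apr 5, Apr 6, Apr 7, skipping weekends and the listed holiday on Mar 24) reaches Wednesday, April 7, 2021.
The date on which the release becomes due: April 7, 2021 + 15 days = April 22, 2021.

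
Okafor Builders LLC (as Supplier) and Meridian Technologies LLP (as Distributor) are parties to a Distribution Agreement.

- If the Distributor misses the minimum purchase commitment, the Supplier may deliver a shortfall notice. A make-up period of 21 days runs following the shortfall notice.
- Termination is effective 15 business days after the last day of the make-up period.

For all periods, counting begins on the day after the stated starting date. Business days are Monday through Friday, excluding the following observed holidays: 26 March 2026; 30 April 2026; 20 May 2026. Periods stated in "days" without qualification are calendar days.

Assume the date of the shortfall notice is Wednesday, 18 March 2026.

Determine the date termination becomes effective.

29 April 2026

The last day of the make-up period: 21 calendar days after 18 March 2026 is 8 April 2026.
The date termination becomes effective: 15 business days after Wednesday, 8 April 2026, skipping weekends — Apr 9, Apr 10, Apr 13, Apr 14, …, Apr 27, Apr 28, Apr 29 — lands on Wednesday, 29 April 2026.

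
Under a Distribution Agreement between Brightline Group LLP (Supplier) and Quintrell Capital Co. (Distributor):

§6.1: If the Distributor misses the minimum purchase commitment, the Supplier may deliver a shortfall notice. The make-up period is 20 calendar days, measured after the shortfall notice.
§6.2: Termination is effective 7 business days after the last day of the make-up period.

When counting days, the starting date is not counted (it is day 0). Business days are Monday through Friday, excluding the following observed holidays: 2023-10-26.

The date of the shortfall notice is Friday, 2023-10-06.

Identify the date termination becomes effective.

The last day of the make-up period: 2023-10-06 + 20 days = 2023-10-26.
The date termination becomes effective: counting 7 business days from Thursday, 2023-10-26 (Oct 27, Oct 30, Oct 31, Nov 1, Nov 2, Nov 3, Nov 6, skipping weekends) reaches Monday, 2023-11-06.

2023-11-06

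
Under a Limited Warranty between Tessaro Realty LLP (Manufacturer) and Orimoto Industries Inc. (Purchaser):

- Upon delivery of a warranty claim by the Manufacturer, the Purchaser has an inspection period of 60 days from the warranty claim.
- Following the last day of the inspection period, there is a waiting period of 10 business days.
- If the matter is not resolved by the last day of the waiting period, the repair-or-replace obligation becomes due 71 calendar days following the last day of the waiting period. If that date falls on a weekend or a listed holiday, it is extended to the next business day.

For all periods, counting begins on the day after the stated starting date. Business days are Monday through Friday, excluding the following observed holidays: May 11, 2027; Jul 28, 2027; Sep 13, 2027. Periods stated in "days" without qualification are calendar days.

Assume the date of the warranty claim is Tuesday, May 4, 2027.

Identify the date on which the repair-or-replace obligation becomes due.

The last day of the inspection period: May 4, 2027 + 60 days = Jul 3, 2027.
The last day of the waiting period: counting 10 business days from Saturday, Jul 3, 2027 (Jul 5, Jul 6, Jul 7, Jul 8, Jul 9, Jul 12, Jul 13, Jul 14, Jul 15, Jul 16, skipping weekends) reaches Friday, Jul 16, 2027.
The date on which the repair-or-replace obligation becomes due: Jul 16, 2027 + 71 days = Sep 25, 2027. That falls on a Saturday, so it rolls to the next business day, Monday, Sep 27, 2027.

Sep 27, 2027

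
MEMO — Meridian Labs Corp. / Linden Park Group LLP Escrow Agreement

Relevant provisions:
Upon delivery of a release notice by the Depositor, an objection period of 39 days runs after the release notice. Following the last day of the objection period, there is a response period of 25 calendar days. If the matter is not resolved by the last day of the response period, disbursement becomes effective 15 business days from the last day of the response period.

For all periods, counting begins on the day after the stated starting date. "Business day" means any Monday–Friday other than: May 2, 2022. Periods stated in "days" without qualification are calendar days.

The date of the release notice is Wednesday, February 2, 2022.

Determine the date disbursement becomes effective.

Adding 39 calendar days to February 2, 2022 gives March 13, 2022, which is the last day of the objection period.
The last day of the response period: 25 calendar days after March 13, 2022 is April 7, 2022.
The date disbursement becomes effective: counting 15 business days from Thursday, April 7, 2022 (Apr 8, Apr 11, Apr 12, Apr 13, …, Apr 26, Apr 27, Apr 28, skipping weekends) reaches Thursday, April 28, 2022.

April 28, 2022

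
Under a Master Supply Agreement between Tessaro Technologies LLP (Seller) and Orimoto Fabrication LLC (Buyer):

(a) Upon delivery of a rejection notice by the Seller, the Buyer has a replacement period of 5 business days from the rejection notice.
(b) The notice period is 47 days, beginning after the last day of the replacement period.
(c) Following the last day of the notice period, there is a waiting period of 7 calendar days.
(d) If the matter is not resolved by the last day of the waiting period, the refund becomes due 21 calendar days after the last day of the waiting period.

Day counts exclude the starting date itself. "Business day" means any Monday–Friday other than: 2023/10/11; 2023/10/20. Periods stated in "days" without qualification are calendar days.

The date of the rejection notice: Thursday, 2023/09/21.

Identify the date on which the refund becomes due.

2023/12/12

The last day of the replacement period: counting 5 business days from Thursday, 2023/09/21 (Sep 22, Sep 25, Sep 26, Sep 27, Sep 28, skipping weekends) reaches Thursday, 2023/09/28.
Adding 47 calendar days to 2023/09/28 gives 2023/11/14, which is the last day of the notice period.
The last day of the waiting period: 2023/11/14 + 7 days = 2023/11/21.
The date on which the refund becomes due: 21 calendar days after 2023/11/21 is 2023/12/12.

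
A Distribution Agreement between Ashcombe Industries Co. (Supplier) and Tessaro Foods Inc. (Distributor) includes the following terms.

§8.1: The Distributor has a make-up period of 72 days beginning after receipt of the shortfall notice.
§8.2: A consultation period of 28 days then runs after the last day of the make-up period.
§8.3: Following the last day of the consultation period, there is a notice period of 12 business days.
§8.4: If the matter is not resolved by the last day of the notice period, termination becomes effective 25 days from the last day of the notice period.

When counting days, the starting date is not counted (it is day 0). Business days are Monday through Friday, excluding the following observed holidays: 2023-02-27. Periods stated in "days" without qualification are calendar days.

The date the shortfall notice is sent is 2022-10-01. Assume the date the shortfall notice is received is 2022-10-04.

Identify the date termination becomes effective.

2023-02-24

Adding 72 calendar days to 2022-10-04 gives 2022-12-15, which is the last day of the make-up period.
Adding 28 calendar days to 2022-12-15 gives 2023-01-12, which is the last day of the consultation period.
The last day of the notice period: 12 business days after Thursday, 2023-01-12, skipping weekends — Jan 13, Jan 16, Jan 17, Jan 18, …, Jan 26, Jan 27, Jan 30 — lands on Monday, 2023-01-30.
Adding 25 calendar days to 2023-01-30 gives 2023-02-24, which is the date termination becomes effective.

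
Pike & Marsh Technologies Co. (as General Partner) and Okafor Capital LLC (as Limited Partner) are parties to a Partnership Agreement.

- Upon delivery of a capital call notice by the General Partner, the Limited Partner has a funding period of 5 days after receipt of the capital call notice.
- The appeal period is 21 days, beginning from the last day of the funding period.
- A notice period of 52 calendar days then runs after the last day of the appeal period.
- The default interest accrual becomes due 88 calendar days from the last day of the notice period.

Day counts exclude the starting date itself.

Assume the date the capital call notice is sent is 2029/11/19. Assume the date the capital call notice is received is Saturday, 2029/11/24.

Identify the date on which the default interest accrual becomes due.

Adding 5 calendar days to 2029/11/24 gives 2029/11/29, which is the last day of the funding period.
The last day of the appeal period: 2029/11/29 + 21 days = 2029/12/20.
The last day of the notice period: 52 calendar days after 2029/12/20 is 2030/02/10.
Adding 88 calendar days to 2030/02/10 gives 2030/05/09, which is the date on which the default interest accrual becomes due.

2030/05/09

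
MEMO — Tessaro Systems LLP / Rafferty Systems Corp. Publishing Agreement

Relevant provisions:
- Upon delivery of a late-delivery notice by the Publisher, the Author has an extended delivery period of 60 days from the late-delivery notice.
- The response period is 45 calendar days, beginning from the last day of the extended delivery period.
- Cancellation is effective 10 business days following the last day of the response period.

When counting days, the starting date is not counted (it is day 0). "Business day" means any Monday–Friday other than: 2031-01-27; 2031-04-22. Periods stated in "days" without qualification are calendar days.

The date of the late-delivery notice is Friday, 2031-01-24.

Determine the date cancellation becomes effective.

The last day of the extended delivery period: 60 calendar days after 2031-01-24 is 2031-03-25.
The last day of the response period: 45 calendar days after 2031-03-25 is 2031-05-09.
The date cancellation becomes effective: 10 business days after Friday, 2031-05-09, skipping weekends — May 12, May 13, May 14, May 15, May 16, May 19, May 20, May 21, May 22, May 23 — lands on Friday, 2031-05-23.

2031-05-23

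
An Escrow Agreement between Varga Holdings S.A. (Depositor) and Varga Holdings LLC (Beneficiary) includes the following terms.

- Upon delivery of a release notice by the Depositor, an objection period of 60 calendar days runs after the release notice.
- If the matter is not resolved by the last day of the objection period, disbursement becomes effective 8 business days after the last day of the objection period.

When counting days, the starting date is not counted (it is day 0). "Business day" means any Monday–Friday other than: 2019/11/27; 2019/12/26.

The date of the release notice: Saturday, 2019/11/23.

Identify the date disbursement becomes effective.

2020/02/03

Adding 60 calendar days to 2019/11/23 gives 2020/01/22, which is the last day of the objection period.
The date disbursement becomes effective: counting 8 business days from Wednesday, 2020/01/22 (Jan 23, Jan 24, Jan 27, Jan 28, Jan 29, Jan 30, Jan 31, Feb 3, skipping weekends) reaches Monday, 2020/02/03.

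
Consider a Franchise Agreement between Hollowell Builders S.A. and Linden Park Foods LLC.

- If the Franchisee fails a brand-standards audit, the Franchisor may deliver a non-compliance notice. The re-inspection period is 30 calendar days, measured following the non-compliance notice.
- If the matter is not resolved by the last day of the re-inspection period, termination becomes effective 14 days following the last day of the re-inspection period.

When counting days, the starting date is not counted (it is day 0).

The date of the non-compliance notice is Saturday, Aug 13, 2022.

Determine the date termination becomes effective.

Sep 26, 2022

The last day of the re-inspection period: 30 calendar days after Aug 13, 2022 is Sep 12, 2022.
Adding 14 calendar days to Sep 12, 2022 gives Sep 26, 2022, which is the date termination becomes effective.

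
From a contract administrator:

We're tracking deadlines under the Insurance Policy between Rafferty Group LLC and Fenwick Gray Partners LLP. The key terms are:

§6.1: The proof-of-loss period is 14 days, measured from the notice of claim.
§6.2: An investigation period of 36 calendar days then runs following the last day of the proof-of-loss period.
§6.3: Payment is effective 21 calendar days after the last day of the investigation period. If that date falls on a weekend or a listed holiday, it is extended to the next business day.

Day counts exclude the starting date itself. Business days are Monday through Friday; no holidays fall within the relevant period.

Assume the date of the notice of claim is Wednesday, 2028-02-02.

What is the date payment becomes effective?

The last day of the proof-of-loss period: 2028-02-02 + 14 days = 2028-02-16.
The last day of the investigation period: 2028-02-16 + 36 days = 2028-03-23.
The date payment becomes effective: 2028-03-23 + 21 days = 2028-04-13. 2028-04-13 is a Thursday, so no roll-forward applies.

2028-04-13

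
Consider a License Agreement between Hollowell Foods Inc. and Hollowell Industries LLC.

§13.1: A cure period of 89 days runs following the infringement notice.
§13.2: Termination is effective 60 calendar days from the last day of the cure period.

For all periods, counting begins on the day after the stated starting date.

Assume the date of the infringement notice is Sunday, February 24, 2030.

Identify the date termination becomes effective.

July 23, 2030

The last day of the cure period: February 24, 2030 + 89 days = May 24, 2030.
Adding 60 calendar days to May 24, 2030 gives July 23, 2030, which is the date termination becomes effective.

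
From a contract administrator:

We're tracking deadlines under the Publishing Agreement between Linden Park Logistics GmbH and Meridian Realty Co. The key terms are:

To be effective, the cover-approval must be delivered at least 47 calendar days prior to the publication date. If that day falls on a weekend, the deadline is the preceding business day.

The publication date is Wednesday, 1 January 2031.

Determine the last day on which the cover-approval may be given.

Counting back 47 calendar days from 1 January 2031 gives 15 November 2030. That is a Friday, so no adjustment is needed.

15 November 2030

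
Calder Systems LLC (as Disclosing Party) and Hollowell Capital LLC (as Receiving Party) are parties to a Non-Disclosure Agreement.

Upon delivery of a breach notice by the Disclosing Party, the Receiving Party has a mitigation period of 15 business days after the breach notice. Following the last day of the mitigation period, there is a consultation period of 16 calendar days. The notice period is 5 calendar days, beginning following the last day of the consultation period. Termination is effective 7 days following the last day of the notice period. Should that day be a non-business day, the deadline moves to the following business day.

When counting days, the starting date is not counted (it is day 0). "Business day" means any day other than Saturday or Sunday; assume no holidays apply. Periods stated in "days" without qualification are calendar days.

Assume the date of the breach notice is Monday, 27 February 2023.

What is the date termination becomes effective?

17 April 2023

The last day of the mitigation period: counting 15 business days from Monday, 27 February 2023 (Feb 28, Mar 1, Mar 2, Mar 3, …, Mar 16, Mar 17, Mar 20, skipping weekends) reaches Monday, 20 March 2023.
Adding 16 calendar days to 20 March 2023 gives 5 April 2023, which is the last day of the consultation period.
The last day of the notice period: 5 calendar days after 5 April 2023 is 10 April 2023.
Adding 7 calendar days to 10 April 2023 gives 17 April 2023, which is the date termination becomes effective. 17 April 2023 is a Monday, so no roll-forward applies.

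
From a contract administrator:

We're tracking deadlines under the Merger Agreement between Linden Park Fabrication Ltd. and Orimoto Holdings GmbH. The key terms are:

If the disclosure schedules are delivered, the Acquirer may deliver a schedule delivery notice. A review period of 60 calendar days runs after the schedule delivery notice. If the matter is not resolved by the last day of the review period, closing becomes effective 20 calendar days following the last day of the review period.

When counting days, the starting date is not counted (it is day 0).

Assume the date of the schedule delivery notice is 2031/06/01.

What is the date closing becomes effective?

2031/08/20

The last day of the review period: 60 calendar days after 2031/06/01 is 2031/07/31.
Adding 20 calendar days to 2031/07/31 gives 2031/08/20, which is the date closing becomes effective.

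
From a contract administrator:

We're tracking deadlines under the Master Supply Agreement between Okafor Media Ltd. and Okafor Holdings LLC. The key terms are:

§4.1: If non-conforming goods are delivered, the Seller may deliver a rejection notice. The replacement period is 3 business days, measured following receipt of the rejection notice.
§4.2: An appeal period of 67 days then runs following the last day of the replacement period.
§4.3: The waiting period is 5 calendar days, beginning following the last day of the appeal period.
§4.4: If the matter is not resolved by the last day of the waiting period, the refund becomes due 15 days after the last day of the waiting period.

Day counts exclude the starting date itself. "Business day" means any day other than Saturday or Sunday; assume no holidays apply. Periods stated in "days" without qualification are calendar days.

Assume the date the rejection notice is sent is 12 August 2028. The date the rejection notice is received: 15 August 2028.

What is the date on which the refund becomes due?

From Tuesday, 15 August 2028, 3 business days (Aug 16, Aug 17, Aug 18, skipping weekends) brings us to Friday, 18 August 2028, which is the last day of the replacement period.
The last day of the appeal period: 67 calendar days after 18 August 2028 is 24 October 2028.
The last day of the waiting period: 24 October 2028 + 5 days = 29 October 2028.
The date on which the refund becomes due: 15 calendar days after 29 October 2028 is 13 November 2028.

13 November 2028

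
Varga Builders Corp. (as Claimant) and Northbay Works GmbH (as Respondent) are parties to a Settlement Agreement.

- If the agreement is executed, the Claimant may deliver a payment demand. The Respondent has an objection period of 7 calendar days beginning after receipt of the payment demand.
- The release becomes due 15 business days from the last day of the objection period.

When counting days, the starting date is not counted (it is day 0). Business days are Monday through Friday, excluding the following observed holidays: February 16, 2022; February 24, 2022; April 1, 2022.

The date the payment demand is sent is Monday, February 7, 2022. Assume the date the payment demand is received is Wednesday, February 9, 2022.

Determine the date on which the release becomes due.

March 10, 2022

The last day of the objection period: 7 calendar days after February 9, 2022 is February 16, 2022.
The date on which the release becomes due: counting 15 business days from Wednesday, February 16, 2022 (Feb 17, Feb 18, Feb 21, Feb 22, …, Mar 8, Mar 9, Mar 10, skipping weekends and the listed holiday on Feb 24) reaches Thursday, March 10, 2022.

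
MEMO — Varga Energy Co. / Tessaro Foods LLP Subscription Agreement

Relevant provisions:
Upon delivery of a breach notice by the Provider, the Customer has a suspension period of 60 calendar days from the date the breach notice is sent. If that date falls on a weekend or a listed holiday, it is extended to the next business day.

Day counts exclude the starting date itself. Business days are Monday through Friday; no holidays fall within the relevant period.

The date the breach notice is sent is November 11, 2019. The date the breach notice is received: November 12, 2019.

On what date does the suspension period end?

January 10, 2020

Adding 60 calendar days to November 11, 2019 gives January 10, 2020, which is the last day of the suspension period. January 10, 2020 is a Friday, so no roll-forward applies.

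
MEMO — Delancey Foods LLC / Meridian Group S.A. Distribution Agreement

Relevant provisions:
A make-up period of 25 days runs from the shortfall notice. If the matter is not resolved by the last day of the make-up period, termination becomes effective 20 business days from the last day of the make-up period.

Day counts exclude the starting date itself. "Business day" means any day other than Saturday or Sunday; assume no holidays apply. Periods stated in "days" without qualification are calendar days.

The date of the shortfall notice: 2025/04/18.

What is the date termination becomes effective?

The last day of the make-up period: 25 calendar days after 2025/04/18 is 2025/05/13.
From Tuesday, 2025/05/13, 20 business days (May 14, May 15, May 16, May 19, …, Jun 6, Jun 9, Jun 10, skipping weekends) brings us to Tuesday, 2025/06/10, which is the date termination becomes effective.

2025/06/10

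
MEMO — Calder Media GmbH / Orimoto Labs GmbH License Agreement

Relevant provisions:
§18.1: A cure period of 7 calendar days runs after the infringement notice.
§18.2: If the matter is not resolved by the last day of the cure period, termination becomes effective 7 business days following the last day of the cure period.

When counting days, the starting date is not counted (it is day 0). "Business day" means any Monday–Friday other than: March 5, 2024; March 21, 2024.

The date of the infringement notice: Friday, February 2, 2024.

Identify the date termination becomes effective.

The last day of the cure period: 7 calendar days after February 2, 2024 is February 9, 2024.
From Friday, February 9, 2024, 7 business days (Feb 12, Feb 13, Feb 14, Feb 15, Feb 16, Feb 19, Feb 20, skipping weekends) brings us to Tuesday, February 20, 2024, which is the date termination becomes effective.

February 20, 2024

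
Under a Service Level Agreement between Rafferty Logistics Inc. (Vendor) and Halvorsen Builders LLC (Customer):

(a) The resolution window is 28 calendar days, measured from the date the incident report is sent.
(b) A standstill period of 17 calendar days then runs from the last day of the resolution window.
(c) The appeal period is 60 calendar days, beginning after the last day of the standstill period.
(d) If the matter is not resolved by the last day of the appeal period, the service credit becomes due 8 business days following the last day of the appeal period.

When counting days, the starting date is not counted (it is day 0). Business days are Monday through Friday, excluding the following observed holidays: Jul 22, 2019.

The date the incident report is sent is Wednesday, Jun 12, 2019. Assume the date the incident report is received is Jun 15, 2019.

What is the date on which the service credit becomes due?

The last day of the resolution window: 28 calendar days after Jun 12, 2019 is Jul 10, 2019.
The last day of the standstill period: 17 calendar days after Jul 10, 2019 is Jul 27, 2019.
The last day of the appeal period: 60 calendar days after Jul 27, 2019 is Sep 25, 2019.
The date on which the service credit becomes due: counting 8 business days from Wednesday, Sep 25, 2019 (Sep 26, Sep 27, Sep 30, Oct 1, Oct 2, Oct 3, Oct 4, Oct 7, skipping weekends) reaches Monday, Oct 7, 2019.

Oct 7, 2019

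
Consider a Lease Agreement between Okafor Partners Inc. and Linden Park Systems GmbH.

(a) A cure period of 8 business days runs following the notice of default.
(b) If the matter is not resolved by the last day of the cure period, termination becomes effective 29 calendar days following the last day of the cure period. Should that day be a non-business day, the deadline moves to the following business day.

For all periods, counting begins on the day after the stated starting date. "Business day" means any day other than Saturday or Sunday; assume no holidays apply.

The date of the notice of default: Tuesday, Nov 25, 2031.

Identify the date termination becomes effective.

The last day of the cure period: 8 business days after Tuesday, Nov 25, 2031, skipping weekends — Nov 26, Nov 27, Nov 28, Dec 1, Dec 2, Dec 3, Dec 4, Dec 5 — lands on Friday, Dec 5, 2031.
The date termination becomes effective: 29 calendar days after Dec 5, 2031 is Jan 3, 2032. That falls on a Saturday, so it rolls to the next business day, Monday, Jan 5, 2032.

Jan 5, 2032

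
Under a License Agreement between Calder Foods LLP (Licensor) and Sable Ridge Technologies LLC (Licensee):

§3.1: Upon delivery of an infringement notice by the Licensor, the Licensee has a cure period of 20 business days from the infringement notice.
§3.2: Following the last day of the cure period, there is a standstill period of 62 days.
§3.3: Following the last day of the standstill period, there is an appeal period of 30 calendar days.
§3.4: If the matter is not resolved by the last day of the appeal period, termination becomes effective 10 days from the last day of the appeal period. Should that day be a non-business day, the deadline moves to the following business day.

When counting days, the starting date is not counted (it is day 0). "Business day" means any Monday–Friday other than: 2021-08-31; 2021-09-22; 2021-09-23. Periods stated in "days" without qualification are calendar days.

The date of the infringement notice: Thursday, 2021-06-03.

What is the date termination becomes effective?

2021-10-11

The last day of the cure period: counting 20 business days from Thursday, 2021-06-03 (Jun 4, Jun 7, Jun 8, Jun 9, …, Jun 29, Jun 30, Jul 1, skipping weekends) reaches Thursday, 2021-07-01.
Adding 62 calendar days to 2021-07-01 gives 2021-09-01, which is the last day of the standstill period.
The last day of the appeal period: 2021-09-01 + 30 days = 2021-10-01.
Adding 10 calendar days to 2021-10-01 gives 2021-10-11, which is the date termination becomes effective. 2021-10-11 is a Monday and is not a listed holiday, so no roll-forward applies.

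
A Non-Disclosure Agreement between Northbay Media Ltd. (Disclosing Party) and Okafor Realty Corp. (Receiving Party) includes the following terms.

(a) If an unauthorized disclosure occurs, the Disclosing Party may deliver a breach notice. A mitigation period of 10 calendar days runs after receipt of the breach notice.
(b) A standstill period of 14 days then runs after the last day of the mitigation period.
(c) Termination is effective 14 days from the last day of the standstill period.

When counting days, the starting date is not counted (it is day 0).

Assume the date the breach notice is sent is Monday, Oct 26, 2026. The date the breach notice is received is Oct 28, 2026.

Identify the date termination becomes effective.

Adding 10 calendar days to Oct 28, 2026 gives Nov 7, 2026, which is the last day of the mitigation period.
The last day of the standstill period: 14 calendar days after Nov 7, 2026 is Nov 21, 2026.
The date termination becomes effective: Nov 21, 2026 + 14 days = Dec 5, 2026.

Dec 5, 2026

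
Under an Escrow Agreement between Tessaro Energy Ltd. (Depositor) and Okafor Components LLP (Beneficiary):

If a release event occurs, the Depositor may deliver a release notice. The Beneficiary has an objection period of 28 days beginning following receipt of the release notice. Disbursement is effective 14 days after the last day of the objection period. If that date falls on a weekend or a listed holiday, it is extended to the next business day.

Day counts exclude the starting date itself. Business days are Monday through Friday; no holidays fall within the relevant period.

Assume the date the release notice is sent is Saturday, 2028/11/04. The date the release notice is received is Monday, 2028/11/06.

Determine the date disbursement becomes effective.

2028/12/18

Adding 28 calendar days to 2028/11/06 gives 2028/12/04, which is the last day of the objection period.
The date disbursement becomes effective: 2028/12/04 + 14 days = 2028/12/18. 2028/12/18 is a Monday, so no roll-forward applies.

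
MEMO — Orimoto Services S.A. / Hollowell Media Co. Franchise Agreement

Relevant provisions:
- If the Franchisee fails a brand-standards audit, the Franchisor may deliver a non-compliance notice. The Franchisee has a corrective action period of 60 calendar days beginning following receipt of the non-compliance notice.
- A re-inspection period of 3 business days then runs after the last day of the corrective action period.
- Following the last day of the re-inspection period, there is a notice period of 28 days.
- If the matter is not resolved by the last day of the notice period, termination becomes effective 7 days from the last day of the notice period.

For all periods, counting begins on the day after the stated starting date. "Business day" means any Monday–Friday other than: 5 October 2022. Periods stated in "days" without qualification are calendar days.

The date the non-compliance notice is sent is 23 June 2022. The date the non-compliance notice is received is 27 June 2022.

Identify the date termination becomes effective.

5 October 2022

The last day of the corrective action period: 60 calendar days after 27 June 2022 is 26 August 2022.
The last day of the re-inspection period: counting 3 business days from Friday, 26 August 2022 (Aug 29, Aug 30, Aug 31, skipping weekends) reaches Wednesday, 31 August 2022.
Adding 28 calendar days to 31 August 2022 gives 28 September 2022, which is the last day of the notice period.
The date termination becomes effective: 7 calendar days after 28 September 2022 is 5 October 2022.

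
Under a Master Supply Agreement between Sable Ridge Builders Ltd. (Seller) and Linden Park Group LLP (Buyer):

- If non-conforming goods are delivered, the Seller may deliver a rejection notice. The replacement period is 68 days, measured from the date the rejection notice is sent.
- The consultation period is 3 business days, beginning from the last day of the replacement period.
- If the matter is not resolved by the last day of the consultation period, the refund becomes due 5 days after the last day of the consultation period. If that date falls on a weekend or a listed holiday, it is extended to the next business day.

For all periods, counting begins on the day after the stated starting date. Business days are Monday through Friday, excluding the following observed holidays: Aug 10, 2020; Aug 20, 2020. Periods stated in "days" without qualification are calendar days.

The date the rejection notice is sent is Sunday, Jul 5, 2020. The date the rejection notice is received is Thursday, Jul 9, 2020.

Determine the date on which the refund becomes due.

Sep 21, 2020

Adding 68 calendar days to Jul 5, 2020 gives Sep 11, 2020, which is the last day of the replacement period.
The last day of the consultation period: 3 business days after Friday, Sep 11, 2020, skipping weekends — Sep 14, Sep 15, Sep 16 — lands on Wednesday, Sep 16, 2020.
The date on which the refund becomes due: 5 calendar days after Sep 16, 2020 is Sep 21, 2020. Sep 21, 2020 is a Monday and is not a listed holiday, so no roll-forward applies.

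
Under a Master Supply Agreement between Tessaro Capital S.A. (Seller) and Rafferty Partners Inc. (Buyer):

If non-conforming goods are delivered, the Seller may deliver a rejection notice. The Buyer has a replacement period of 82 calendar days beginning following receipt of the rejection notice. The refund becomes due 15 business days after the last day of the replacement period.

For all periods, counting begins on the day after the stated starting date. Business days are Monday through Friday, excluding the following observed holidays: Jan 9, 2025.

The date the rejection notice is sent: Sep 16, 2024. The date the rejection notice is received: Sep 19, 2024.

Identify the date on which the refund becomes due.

Adding 82 calendar days to Sep 19, 2024 gives Dec 10, 2024, which is the last day of the replacement period.
From Tuesday, Dec 10, 2024, 15 business days (Dec 11, Dec 12, Dec 13, Dec 16, …, Dec 27, Dec 30, Dec 31, skipping weekends) brings us to Tuesday, Dec 31, 2024, which is the date on which the refund becomes due.

Dec 31, 2024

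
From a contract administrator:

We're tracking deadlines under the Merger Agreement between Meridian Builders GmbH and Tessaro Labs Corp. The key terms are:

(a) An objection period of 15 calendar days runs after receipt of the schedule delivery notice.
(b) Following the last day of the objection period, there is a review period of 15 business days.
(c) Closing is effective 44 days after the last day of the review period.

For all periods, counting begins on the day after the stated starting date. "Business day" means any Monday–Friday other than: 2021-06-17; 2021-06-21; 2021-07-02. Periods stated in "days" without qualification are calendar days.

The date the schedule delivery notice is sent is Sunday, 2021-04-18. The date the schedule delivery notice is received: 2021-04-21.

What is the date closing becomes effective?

Adding 15 calendar days to 2021-04-21 gives 2021-05-06, which is the last day of the objection period.
From Thursday, 2021-05-06, 15 business days (May 7, May 10, May 11, May 12, …, May 25, May 26, May 27, skipping weekends) brings us to Thursday, 2021-05-27, which is the last day of the review period.
The date closing becomes effective: 2021-05-27 + 44 days = 2021-07-10.

2021-07-10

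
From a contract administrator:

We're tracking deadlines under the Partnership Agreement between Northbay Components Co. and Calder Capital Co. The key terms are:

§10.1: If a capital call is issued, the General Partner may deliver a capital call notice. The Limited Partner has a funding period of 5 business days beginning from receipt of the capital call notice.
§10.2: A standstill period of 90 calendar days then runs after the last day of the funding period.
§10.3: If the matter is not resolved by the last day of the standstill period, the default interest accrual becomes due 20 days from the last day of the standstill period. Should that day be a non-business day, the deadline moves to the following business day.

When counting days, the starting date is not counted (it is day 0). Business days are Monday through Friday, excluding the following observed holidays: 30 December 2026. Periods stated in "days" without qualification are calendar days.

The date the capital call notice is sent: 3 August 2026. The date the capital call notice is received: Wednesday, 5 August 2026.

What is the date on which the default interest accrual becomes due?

30 November 2026

The last day of the funding period: 5 business days after Wednesday, 5 August 2026, skipping weekends — Aug 6, Aug 7, Aug 10, Aug 11, Aug 12 — lands on Wednesday, 12 August 2026.
The last day of the standstill period: 12 August 2026 + 90 days = 10 November 2026.
Adding 20 calendar days to 10 November 2026 gives 30 November 2026, which is the date on which the default interest accrual becomes due. 30 November 2026 is a Monday and is not a listed holiday, so no roll-forward applies.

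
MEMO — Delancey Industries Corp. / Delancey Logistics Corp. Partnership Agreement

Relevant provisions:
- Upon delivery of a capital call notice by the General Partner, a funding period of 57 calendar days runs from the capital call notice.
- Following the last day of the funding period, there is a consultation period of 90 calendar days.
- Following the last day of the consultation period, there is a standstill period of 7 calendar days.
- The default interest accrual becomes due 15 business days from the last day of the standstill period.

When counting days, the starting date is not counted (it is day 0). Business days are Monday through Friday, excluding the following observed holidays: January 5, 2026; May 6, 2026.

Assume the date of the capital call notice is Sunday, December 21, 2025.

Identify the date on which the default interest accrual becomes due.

June 12, 2026

Adding 57 calendar days to December 21, 2025 gives February 16, 2026, which is the last day of the funding period.
The last day of the consultation period: 90 calendar days after February 16, 2026 is May 17, 2026.
The last day of the standstill period: 7 calendar days after May 17, 2026 is May 24, 2026.
From Sunday, May 24, 2026, 15 business days (May 25, May 26, May 27, May 28, …, Jun 10, Jun 11, Jun 12, skipping weekends) brings us to Friday, June 12, 2026, which is the date on which the default interest accrual becomes due.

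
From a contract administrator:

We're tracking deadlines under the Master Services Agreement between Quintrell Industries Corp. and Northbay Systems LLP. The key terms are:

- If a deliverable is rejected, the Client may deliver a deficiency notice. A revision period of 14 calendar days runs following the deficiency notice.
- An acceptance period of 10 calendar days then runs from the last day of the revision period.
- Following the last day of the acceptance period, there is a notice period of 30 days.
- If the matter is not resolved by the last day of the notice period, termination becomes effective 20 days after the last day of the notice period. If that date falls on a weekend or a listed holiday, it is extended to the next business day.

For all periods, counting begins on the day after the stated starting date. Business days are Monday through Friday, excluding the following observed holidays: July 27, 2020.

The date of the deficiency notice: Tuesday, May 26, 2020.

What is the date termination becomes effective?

August 10, 2020

Adding 14 calendar days to May 26, 2020 gives June 9, 2020, which is the last day of the revision period.
Adding 10 calendar days to June 9, 2020 gives June 19, 2020, which is the last day of the acceptance period.
Adding 30 calendar days to June 19, 2020 gives July 19, 2020, which is the last day of the notice period.
The date termination becomes effective: 20 calendar days after July 19, 2020 is August 8, 2020. That falls on a Saturday, so it rolls to the next business day, Monday, August 10, 2020.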